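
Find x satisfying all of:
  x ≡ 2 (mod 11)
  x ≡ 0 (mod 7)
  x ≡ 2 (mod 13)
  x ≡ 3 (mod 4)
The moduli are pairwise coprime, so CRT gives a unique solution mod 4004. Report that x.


Product of moduli M = 11 · 7 · 13 · 4 = 4004.
Merge one congruence at a time:
  Start: x ≡ 2 (mod 11).
  Combine with x ≡ 0 (mod 7); new modulus lcm = 77.
    Write x = 2 + 11·t and substitute into x ≡ 0 (mod 7): 11·t ≡ 0 − 2 = -2 (mod 7).
    Reduce coefficients mod 7: 4·t ≡ 5 (mod 7).
    The inverse of 4 mod 7 is 2 (since 4·2 = 8 = 1·7 + 1), so t ≡ 2·5 = 10 ≡ 3 (mod 7).
    Then x = 2 + 11·3 = 35, valid modulo lcm(11, 7) = 77: x ≡ 35 (mod 77).
  Combine with x ≡ 2 (mod 13); new modulus lcm = 1001.
    Write x = 35 + 77·t and substitute into x ≡ 2 (mod 13): 77·t ≡ 2 − 35 = -33 (mod 13).
    Reduce coefficients mod 13: 12·t ≡ 6 (mod 13).
    The inverse of 12 mod 13 is 12 (since 12·12 = 144 = 11·13 + 1), so t ≡ 12·6 = 72 ≡ 7 (mod 13).
    Then x = 35 + 77·7 = 574, valid modulo lcm(77, 13) = 1001: x ≡ 574 (mod 1001).
  Combine with x ≡ 3 (mod 4); new modulus lcm = 4004.
    Write x = 574 + 1001·t and substitute into x ≡ 3 (mod 4): 1001·t ≡ 3 − 574 = -571 (mod 4).
    Reduce coefficients mod 4: 1·t ≡ 1 (mod 4).
    So t ≡ 1 (mod 4).
    Then x = 574 + 1001·1 = 1575, valid modulo lcm(1001, 4) = 4004: x ≡ 1575 (mod 4004).
Verify against each original: 1575 mod 11 = 2, 1575 mod 7 = 0, 1575 mod 13 = 2, 1575 mod 4 = 3.

x ≡ 1575 (mod 4004).


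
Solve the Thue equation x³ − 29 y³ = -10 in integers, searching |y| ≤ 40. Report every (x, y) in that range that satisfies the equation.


The equation is x³ - 29y³ = -10. For fixed y, x³ = 29·y³ − 10, so a solution requires the RHS to be a perfect cube.
Strategy: iterate y from -40 to 40, compute RHS = 29·y³ − 10, and check whether it is a (positive or negative) perfect cube.
Check small values of y:
  y = 0: RHS = -10 is not a perfect cube.
  y = 1: RHS = 19 is not a perfect cube.
  y = -1: RHS = -39 is not a perfect cube.
  y = 2: RHS = 222 is not a perfect cube.
  y = -2: RHS = -242 is not a perfect cube.
  y = 3: RHS = 773 is not a perfect cube.
  y = -3: RHS = -793 is not a perfect cube.
Continuing the search up to |y| = 40 finds no solutions either.
No (x, y) in the scanned range satisfies the equation.

No integer solutions with |y| ≤ 40.


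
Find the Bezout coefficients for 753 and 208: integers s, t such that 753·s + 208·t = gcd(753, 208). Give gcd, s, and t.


Euclidean algorithm on (753, 208) — divide until remainder is 0:
  753 = 3 · 208 + 129
  208 = 1 · 129 + 79
  129 = 1 · 79 + 50
  79 = 1 · 50 + 29
  50 = 1 · 29 + 21
  29 = 1 · 21 + 8
  21 = 2 · 8 + 5
  8 = 1 · 5 + 3
  5 = 1 · 3 + 2
  3 = 1 · 2 + 1
  2 = 2 · 1 + 0
gcd(753, 208) = 1.
Track Bezout coefficients alongside the remainders: start with r₀ = 753 = a·1 + b·0 (s = 1, t = 0) and r₁ = 208 = a·0 + b·1 (s = 0, t = 1); each new remainder r_{k+1} = r_{k-1} − q_k·r_k inherits s_{k+1} = s_{k-1} − q_k·s_k, t_{k+1} = t_{k-1} − q_k·t_k, so r_k = a·s_k + b·t_k at every step:
  q = 3: r = 129, s = 1 − 3·0 = 1, t = 0 − 3·1 = -3  (check: 753·1 + 208·(-3) = 129)
  q = 1: r = 79, s = 0 − 1·1 = -1, t = 1 − 1·(-3) = 4  (check: 753·(-1) + 208·4 = 79)
  q = 1: r = 50, s = 1 − 1·(-1) = 2, t = -3 − 1·4 = -7  (check: 753·2 + 208·(-7) = 50)
  q = 1: r = 29, s = -1 − 1·2 = -3, t = 4 − 1·(-7) = 11  (check: 753·(-3) + 208·11 = 29)
  q = 1: r = 21, s = 2 − 1·(-3) = 5, t = -7 − 1·11 = -18  (check: 753·5 + 208·(-18) = 21)
  q = 1: r = 8, s = -3 − 1·5 = -8, t = 11 − 1·(-18) = 29  (check: 753·(-8) + 208·29 = 8)
  q = 2: r = 5, s = 5 − 2·(-8) = 21, t = -18 − 2·29 = -76  (check: 753·21 + 208·(-76) = 5)
  q = 1: r = 3, s = -8 − 1·21 = -29, t = 29 − 1·(-76) = 105  (check: 753·(-29) + 208·105 = 3)
  q = 1: r = 2, s = 21 − 1·(-29) = 50, t = -76 − 1·105 = -181  (check: 753·50 + 208·(-181) = 2)
  q = 1: r = 1, s = -29 − 1·50 = -79, t = 105 − 1·(-181) = 286  (check: 753·(-79) + 208·286 = 1)
The row with r = 1 (the gcd) gives the Bezout coefficients s = -79, t = 286.
Result: 753 · (-79) + 208 · (286) = 1.

gcd(753, 208) = 1; s = -79, t = 286 (check: 753·(-79) + 208·286 = 1).


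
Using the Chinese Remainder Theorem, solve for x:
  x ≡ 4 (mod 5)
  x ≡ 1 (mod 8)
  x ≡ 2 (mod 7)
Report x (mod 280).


Moduli 5, 8, 7 are pairwise coprime; by CRT there is a unique solution modulo M = 5 · 8 · 7 = 280.
Solve pairwise, accumulating the modulus:
  Start with x ≡ 4 (mod 5).
  Combine with x ≡ 1 (mod 8): since gcd(5, 8) = 1, we get a unique residue mod 40.
    Write x = 4 + 5·t and substitute into x ≡ 1 (mod 8): 5·t ≡ 1 − 4 = -3 (mod 8).
    Reduce coefficients mod 8: 5·t ≡ 5 (mod 8).
    The inverse of 5 mod 8 is 5 (since 5·5 = 25 = 3·8 + 1), so t ≡ 5·5 = 25 ≡ 1 (mod 8).
    Then x = 4 + 5·1 = 9, valid modulo lcm(5, 8) = 40: x ≡ 9 (mod 40).
  Combine with x ≡ 2 (mod 7): since gcd(40, 7) = 1, we get a unique residue mod 280.
    Write x = 9 + 40·t and substitute into x ≡ 2 (mod 7): 40·t ≡ 2 − 9 = -7 (mod 7).
    Reduce coefficients mod 7: 5·t ≡ 0 (mod 7).
    The inverse of 5 mod 7 is 3 (since 5·3 = 15 = 2·7 + 1), so t ≡ 3·0 = 0 ≡ 0 (mod 7).
    Then x = 9 + 40·0 = 9, valid modulo lcm(40, 7) = 280: x ≡ 9 (mod 280).
Verify: 9 mod 5 = 4 ✓, 9 mod 8 = 1 ✓, 9 mod 7 = 2 ✓.

x ≡ 9 (mod 280).


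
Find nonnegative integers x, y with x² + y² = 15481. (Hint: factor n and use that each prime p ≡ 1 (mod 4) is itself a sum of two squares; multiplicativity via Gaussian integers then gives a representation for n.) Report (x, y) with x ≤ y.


Step 1: Factor n = 15481 = 113 · 137.
Step 2: Check the mod-4 condition on each prime factor: 113 ≡ 1 (mod 4), exponent 1; 137 ≡ 1 (mod 4), exponent 1.
All primes ≡ 3 (mod 4) appear to even exponent (or don't appear), so by the two-squares theorem n IS expressible as a sum of two squares.
Step 3: Build a representation. Here n = 113 · 137 is a product of primes ≡ 1 (mod 4). Each prime p ≡ 1 (mod 4) is itself a sum of two squares; find a² by testing p − a² for a perfect square:
  113: 113 − 1² = 112, 113 − 2² = 109, 113 − 3² = 104, 113 − 4² = 97, 113 − 5² = 88, 113 − 6² = 77, 113 − 7² = 64 = 8² ⇒ 113 = 7² + 8².
  137: 137 − 1² = 136, 137 − 2² = 133, 137 − 3² = 128, 137 − 4² = 121 = 11² ⇒ 137 = 4² + 11².
  Combine using the Brahmagupta–Fibonacci identity (a² + b²)(c² + d²) = (ac − bd)² + (ad + bc)² = (ac + bd)² + (ad − bc)²:
  113 · 137 = 15481: from (7² + 8²)(4² + 11²), take (7·4 − 8·11, 7·11 + 8·4) = (28 − 88, 77 + 32) = (-60, 109); dropping signs (only squares matter) gives (60, 109); check 60² + 109² = 3600 + 11881 = 15481 ✓.
Step 4: Order so x ≤ y and verify: 60² + 109² = 3600 + 11881 = 15481 = n. ✓

n = 15481 = 60² + 109² (one valid representation with x ≤ y).


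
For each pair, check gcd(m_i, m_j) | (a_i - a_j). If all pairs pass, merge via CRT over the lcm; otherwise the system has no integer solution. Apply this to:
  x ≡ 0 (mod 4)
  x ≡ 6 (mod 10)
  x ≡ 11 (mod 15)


Moduli 4, 10, 15 are not pairwise coprime, so CRT works modulo lcm(m_i) when all pairwise compatibility conditions hold.
Pairwise compatibility: gcd(m_i, m_j) must divide a_i - a_j for every pair.
Merge one congruence at a time:
  Start: x ≡ 0 (mod 4).
  Combine with x ≡ 6 (mod 10): gcd(4, 10) = 2; 6 - 0 = 6, which IS divisible by 2, so compatible.
    Write x = 0 + 4·t and substitute into x ≡ 6 (mod 10): 4·t ≡ 6 − 0 = 6 (mod 10).
    Divide the congruence (and modulus) by g = 2: 2·t ≡ 3 (mod 5).
    The inverse of 2 mod 5 is 3 (since 2·3 = 6 = 1·5 + 1), so t ≡ 3·3 = 9 ≡ 4 (mod 5).
    Then x = 0 + 4·4 = 16, valid modulo lcm(4, 10) = 20: x ≡ 16 (mod 20).
  Combine with x ≡ 11 (mod 15): gcd(20, 15) = 5; 11 - 16 = -5, which IS divisible by 5, so compatible.
    Write x = 16 + 20·t and substitute into x ≡ 11 (mod 15): 20·t ≡ 11 − 16 = -5 (mod 15).
    Divide the congruence (and modulus) by g = 5: 4·t ≡ -1 (mod 3).
    Reduce coefficients mod 3: 1·t ≡ 2 (mod 3).
    So t ≡ 2 (mod 3).
    Then x = 16 + 20·2 = 56, valid modulo lcm(20, 15) = 60: x ≡ 56 (mod 60).
Verify: 56 mod 4 = 0, 56 mod 10 = 6, 56 mod 15 = 11.

x ≡ 56 (mod 60).


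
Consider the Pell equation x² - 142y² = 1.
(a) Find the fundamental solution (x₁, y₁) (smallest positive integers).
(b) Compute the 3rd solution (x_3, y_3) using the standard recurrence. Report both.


Step 1: Find the fundamental solution (x₁, y₁) of x² - 142y² = 1.
  Expand √142 as a continued fraction. a₀ = ⌊√142⌋ = 11; iterate m_{k+1} = d_k·a_k − m_k, d_{k+1} = (142 − m_{k+1}²)/d_k, a_{k+1} = ⌊(a₀ + m_{k+1})/d_{k+1}⌋ (starting m₀ = 0, d₀ = 1), with convergents p_k = a_k·p_{k-1} + p_{k-2}, q_k = a_k·q_{k-1} + q_{k-2} (p₋₁ = 1, q₋₁ = 0):
  k = 0: a₀ = 11; p₀/q₀ = 11/1; p₀² − 142·q₀² = 121 − 142 = -21.
  k = 1: m = 11, d = 21, a = ⌊(11 + 11)/21⌋ = 1; p/q = (1·11 + 1)/(1·1 + 0) = 12/1; p² − 142·q² = 144 − 142 = 2.
  k = 2: m = 10, d = 2, a = ⌊(11 + 10)/2⌋ = 10; p/q = (10·12 + 11)/(10·1 + 1) = 131/11; p² − 142·q² = 17161 − 17182 = -21.
  k = 3: m = 10, d = 21, a = ⌊(11 + 10)/21⌋ = 1; p/q = (1·131 + 12)/(1·11 + 1) = 143/12; p² − 142·q² = 20449 − 20448 = 1.
  The first convergent with p² − 142·q² = 1 gives the fundamental solution (x₁, y₁) = (143, 12).
Step 2: Apply the recurrence (x_{n+1}, y_{n+1}) = (x₁x_n + 142y₁y_n, x₁y_n + y₁x_n) repeatedly.
  From (x_1, y_1) = (143, 12): x_2 = 143·143 + 142·12·12 = 40897; y_2 = 143·12 + 12·143 = 3432.
  From (x_2, y_2) = (40897, 3432): x_3 = 143·40897 + 142·12·3432 = 11696399; y_3 = 143·3432 + 12·40897 = 981540.
Step 3: Verify x_3² - 142·y_3² = 136805749567201 - 136805749567200 = 1 (should be 1). ✓

(x_1, y_1) = (143, 12); (x_3, y_3) = (11696399, 981540).


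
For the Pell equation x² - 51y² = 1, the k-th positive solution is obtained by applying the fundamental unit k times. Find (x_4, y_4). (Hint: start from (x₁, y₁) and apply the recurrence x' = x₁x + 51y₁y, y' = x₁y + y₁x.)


Step 1: Find the fundamental solution (x₁, y₁) of x² - 51y² = 1.
  Expand √51 as a continued fraction. a₀ = ⌊√51⌋ = 7; iterate m_{k+1} = d_k·a_k − m_k, d_{k+1} = (51 − m_{k+1}²)/d_k, a_{k+1} = ⌊(a₀ + m_{k+1})/d_{k+1}⌋ (starting m₀ = 0, d₀ = 1), with convergents p_k = a_k·p_{k-1} + p_{k-2}, q_k = a_k·q_{k-1} + q_{k-2} (p₋₁ = 1, q₋₁ = 0):
  k = 0: a₀ = 7; p₀/q₀ = 7/1; p₀² − 51·q₀² = 49 − 51 = -2.
  k = 1: m = 7, d = 2, a = ⌊(7 + 7)/2⌋ = 7; p/q = (7·7 + 1)/(7·1 + 0) = 50/7; p² − 51·q² = 2500 − 2499 = 1.
  The first convergent with p² − 51·q² = 1 gives the fundamental solution (x₁, y₁) = (50, 7).
Step 2: Apply the recurrence (x_{n+1}, y_{n+1}) = (x₁x_n + 51y₁y_n, x₁y_n + y₁x_n) repeatedly.
  From (x_1, y_1) = (50, 7): x_2 = 50·50 + 51·7·7 = 4999; y_2 = 50·7 + 7·50 = 700.
  From (x_2, y_2) = (4999, 700): x_3 = 50·4999 + 51·7·700 = 499850; y_3 = 50·700 + 7·4999 = 69993.
  From (x_3, y_3) = (499850, 69993): x_4 = 50·499850 + 51·7·69993 = 49980001; y_4 = 50·69993 + 7·499850 = 6998600.
Step 3: Verify x_4² - 51·y_4² = 2498000499960001 - 2498000499960000 = 1 (should be 1). ✓

(x_1, y_1) = (50, 7); (x_4, y_4) = (49980001, 6998600).


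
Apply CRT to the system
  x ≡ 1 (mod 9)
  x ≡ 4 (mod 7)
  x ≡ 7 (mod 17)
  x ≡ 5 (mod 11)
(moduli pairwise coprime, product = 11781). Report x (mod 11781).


Product of moduli M = 9 · 7 · 17 · 11 = 11781.
Merge one congruence at a time:
  Start: x ≡ 1 (mod 9).
  Combine with x ≡ 4 (mod 7); new modulus lcm = 63.
    Write x = 1 + 9·t and substitute into x ≡ 4 (mod 7): 9·t ≡ 4 − 1 = 3 (mod 7).
    Reduce coefficients mod 7: 2·t ≡ 3 (mod 7).
    The inverse of 2 mod 7 is 4 (since 2·4 = 8 = 1·7 + 1), so t ≡ 4·3 = 12 ≡ 5 (mod 7).
    Then x = 1 + 9·5 = 46, valid modulo lcm(9, 7) = 63: x ≡ 46 (mod 63).
  Combine with x ≡ 7 (mod 17); new modulus lcm = 1071.
    Write x = 46 + 63·t and substitute into x ≡ 7 (mod 17): 63·t ≡ 7 − 46 = -39 (mod 17).
    Reduce coefficients mod 17: 12·t ≡ 12 (mod 17).
    The inverse of 12 mod 17 is 10 (since 12·10 = 120 = 7·17 + 1), so t ≡ 10·12 = 120 ≡ 1 (mod 17).
    Then x = 46 + 63·1 = 109, valid modulo lcm(63, 17) = 1071: x ≡ 109 (mod 1071).
  Combine with x ≡ 5 (mod 11); new modulus lcm = 11781.
    Write x = 109 + 1071·t and substitute into x ≡ 5 (mod 11): 1071·t ≡ 5 − 109 = -104 (mod 11).
    Reduce coefficients mod 11: 4·t ≡ 6 (mod 11).
    The inverse of 4 mod 11 is 3 (since 4·3 = 12 = 1·11 + 1), so t ≡ 3·6 = 18 ≡ 7 (mod 11).
    Then x = 109 + 1071·7 = 7606, valid modulo lcm(1071, 11) = 11781: x ≡ 7606 (mod 11781).
Verify against each original: 7606 mod 9 = 1, 7606 mod 7 = 4, 7606 mod 17 = 7, 7606 mod 11 = 5.

x ≡ 7606 (mod 11781).


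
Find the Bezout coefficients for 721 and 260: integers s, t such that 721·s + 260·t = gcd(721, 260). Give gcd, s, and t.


Euclidean algorithm on (721, 260) — divide until remainder is 0:
  721 = 2 · 260 + 201
  260 = 1 · 201 + 59
  201 = 3 · 59 + 24
  59 = 2 · 24 + 11
  24 = 2 · 11 + 2
  11 = 5 · 2 + 1
  2 = 2 · 1 + 0
gcd(721, 260) = 1.
Track Bezout coefficients alongside the remainders: start with r₀ = 721 = a·1 + b·0 (s = 1, t = 0) and r₁ = 260 = a·0 + b·1 (s = 0, t = 1); each new remainder r_{k+1} = r_{k-1} − q_k·r_k inherits s_{k+1} = s_{k-1} − q_k·s_k, t_{k+1} = t_{k-1} − q_k·t_k, so r_k = a·s_k + b·t_k at every step:
  q = 2: r = 201, s = 1 − 2·0 = 1, t = 0 − 2·1 = -2  (check: 721·1 + 260·(-2) = 201)
  q = 1: r = 59, s = 0 − 1·1 = -1, t = 1 − 1·(-2) = 3  (check: 721·(-1) + 260·3 = 59)
  q = 3: r = 24, s = 1 − 3·(-1) = 4, t = -2 − 3·3 = -11  (check: 721·4 + 260·(-11) = 24)
  q = 2: r = 11, s = -1 − 2·4 = -9, t = 3 − 2·(-11) = 25  (check: 721·(-9) + 260·25 = 11)
  q = 2: r = 2, s = 4 − 2·(-9) = 22, t = -11 − 2·25 = -61  (check: 721·22 + 260·(-61) = 2)
  q = 5: r = 1, s = -9 − 5·22 = -119, t = 25 − 5·(-61) = 330  (check: 721·(-119) + 260·330 = 1)
The row with r = 1 (the gcd) gives the Bezout coefficients s = -119, t = 330.
Result: 721 · (-119) + 260 · (330) = 1.

gcd(721, 260) = 1; s = -119, t = 330 (check: 721·(-119) + 260·330 = 1).


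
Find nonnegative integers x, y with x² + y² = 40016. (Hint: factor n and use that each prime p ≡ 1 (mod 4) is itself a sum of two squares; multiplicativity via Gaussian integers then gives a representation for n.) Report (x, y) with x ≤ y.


Step 1: Factor n = 40016 = 2^4 · 41 · 61.
Step 2: Check the mod-4 condition on each prime factor: 2 = 2 (special); 41 ≡ 1 (mod 4), exponent 1; 61 ≡ 1 (mod 4), exponent 1.
All primes ≡ 3 (mod 4) appear to even exponent (or don't appear), so by the two-squares theorem n IS expressible as a sum of two squares.
Step 3: Build a representation. Group n = k² · m with k = 4 and m = 41 · 61 = 2501 (a product of primes ≡ 1 (mod 4)); a representation of m scales to one of n via (k·x)² + (k·y)² = k²(x² + y²). Each prime p ≡ 1 (mod 4) is itself a sum of two squares; find a² by testing p − a² for a perfect square:
  41: 41 − 1² = 40, 41 − 2² = 37, 41 − 3² = 32, 41 − 4² = 25 = 5² ⇒ 41 = 4² + 5².
  61: 61 − 1² = 60, 61 − 2² = 57, 61 − 3² = 52, 61 − 4² = 45, 61 − 5² = 36 = 6² ⇒ 61 = 5² + 6².
  Combine using the Brahmagupta–Fibonacci identity (a² + b²)(c² + d²) = (ac − bd)² + (ad + bc)² = (ac + bd)² + (ad − bc)²:
  41 · 61 = 2501: from (4² + 5²)(5² + 6²), take (4·5 − 5·6, 4·6 + 5·5) = (20 − 30, 24 + 25) = (-10, 49); dropping signs (only squares matter) gives (10, 49); check 10² + 49² = 100 + 2401 = 2501 ✓.
  Scale by k = 4: (4·10, 4·49) = (40, 196).
Step 4: Order so x ≤ y and verify: 40² + 196² = 1600 + 38416 = 40016 = n. ✓

n = 40016 = 40² + 196² (one valid representation with x ≤ y).


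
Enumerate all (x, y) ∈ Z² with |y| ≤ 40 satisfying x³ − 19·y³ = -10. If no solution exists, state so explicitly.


The equation is x³ - 19y³ = -10. For fixed y, x³ = 19·y³ − 10, so a solution requires the RHS to be a perfect cube.
Strategy: iterate y from -40 to 40, compute RHS = 19·y³ − 10, and check whether it is a (positive or negative) perfect cube.
Check small values of y:
  y = 0: RHS = -10 is not a perfect cube.
  y = 1: RHS = 9 is not a perfect cube.
  y = -1: RHS = -29 is not a perfect cube.
  y = 2: RHS = 142 is not a perfect cube.
  y = -2: RHS = -162 is not a perfect cube.
  y = 3: RHS = 503 is not a perfect cube.
  y = -3: RHS = -523 is not a perfect cube.
Continuing the search up to |y| = 40 finds no solutions either.
No (x, y) in the scanned range satisfies the equation.

No integer solutions with |y| ≤ 40.


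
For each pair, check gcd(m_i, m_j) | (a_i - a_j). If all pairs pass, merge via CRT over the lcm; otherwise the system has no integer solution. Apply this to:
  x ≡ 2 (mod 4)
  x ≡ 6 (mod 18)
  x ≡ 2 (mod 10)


Moduli 4, 18, 10 are not pairwise coprime, so CRT works modulo lcm(m_i) when all pairwise compatibility conditions hold.
Pairwise compatibility: gcd(m_i, m_j) must divide a_i - a_j for every pair.
Merge one congruence at a time:
  Start: x ≡ 2 (mod 4).
  Combine with x ≡ 6 (mod 18): gcd(4, 18) = 2; 6 - 2 = 4, which IS divisible by 2, so compatible.
    Write x = 2 + 4·t and substitute into x ≡ 6 (mod 18): 4·t ≡ 6 − 2 = 4 (mod 18).
    Divide the congruence (and modulus) by g = 2: 2·t ≡ 2 (mod 9).
    The inverse of 2 mod 9 is 5 (since 2·5 = 10 = 1·9 + 1), so t ≡ 5·2 = 10 ≡ 1 (mod 9).
    Then x = 2 + 4·1 = 6, valid modulo lcm(4, 18) = 36: x ≡ 6 (mod 36).
  Combine with x ≡ 2 (mod 10): gcd(36, 10) = 2; 2 - 6 = -4, which IS divisible by 2, so compatible.
    Write x = 6 + 36·t and substitute into x ≡ 2 (mod 10): 36·t ≡ 2 − 6 = -4 (mod 10).
    Divide the congruence (and modulus) by g = 2: 18·t ≡ -2 (mod 5).
    Reduce coefficients mod 5: 3·t ≡ 3 (mod 5).
    The inverse of 3 mod 5 is 2 (since 3·2 = 6 = 1·5 + 1), so t ≡ 2·3 = 6 ≡ 1 (mod 5).
    Then x = 6 + 36·1 = 42, valid modulo lcm(36, 10) = 180: x ≡ 42 (mod 180).
Verify: 42 mod 4 = 2, 42 mod 18 = 6, 42 mod 10 = 2.

x ≡ 42 (mod 180).


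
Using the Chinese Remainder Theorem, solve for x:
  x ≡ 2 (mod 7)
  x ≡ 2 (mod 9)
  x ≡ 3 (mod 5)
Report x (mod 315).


Moduli 7, 9, 5 are pairwise coprime; by CRT there is a unique solution modulo M = 7 · 9 · 5 = 315.
Solve pairwise, accumulating the modulus:
  Start with x ≡ 2 (mod 7).
  Combine with x ≡ 2 (mod 9): since gcd(7, 9) = 1, we get a unique residue mod 63.
    Write x = 2 + 7·t and substitute into x ≡ 2 (mod 9): 7·t ≡ 2 − 2 = 0 (mod 9).
    The inverse of 7 mod 9 is 4 (since 7·4 = 28 = 3·9 + 1), so t ≡ 4·0 = 0 ≡ 0 (mod 9).
    Then x = 2 + 7·0 = 2, valid modulo lcm(7, 9) = 63: x ≡ 2 (mod 63).
  Combine with x ≡ 3 (mod 5): since gcd(63, 5) = 1, we get a unique residue mod 315.
    Write x = 2 + 63·t and substitute into x ≡ 3 (mod 5): 63·t ≡ 3 − 2 = 1 (mod 5).
    Reduce coefficients mod 5: 3·t ≡ 1 (mod 5).
    The inverse of 3 mod 5 is 2 (since 3·2 = 6 = 1·5 + 1), so t ≡ 2·1 = 2 ≡ 2 (mod 5).
    Then x = 2 + 63·2 = 128, valid modulo lcm(63, 5) = 315: x ≡ 128 (mod 315).
Verify: 128 mod 7 = 2 ✓, 128 mod 9 = 2 ✓, 128 mod 5 = 3 ✓.

x ≡ 128 (mod 315).


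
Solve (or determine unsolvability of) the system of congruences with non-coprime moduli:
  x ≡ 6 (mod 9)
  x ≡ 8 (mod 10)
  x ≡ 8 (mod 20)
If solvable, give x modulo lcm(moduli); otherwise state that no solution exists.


Moduli 9, 10, 20 are not pairwise coprime, so CRT works modulo lcm(m_i) when all pairwise compatibility conditions hold.
Pairwise compatibility: gcd(m_i, m_j) must divide a_i - a_j for every pair.
Merge one congruence at a time:
  Start: x ≡ 6 (mod 9).
  Combine with x ≡ 8 (mod 10): gcd(9, 10) = 1; 8 - 6 = 2, which IS divisible by 1, so compatible.
    Write x = 6 + 9·t and substitute into x ≡ 8 (mod 10): 9·t ≡ 8 − 6 = 2 (mod 10).
    The inverse of 9 mod 10 is 9 (since 9·9 = 81 = 8·10 + 1), so t ≡ 9·2 = 18 ≡ 8 (mod 10).
    Then x = 6 + 9·8 = 78, valid modulo lcm(9, 10) = 90: x ≡ 78 (mod 90).
  Combine with x ≡ 8 (mod 20): gcd(90, 20) = 10; 8 - 78 = -70, which IS divisible by 10, so compatible.
    Write x = 78 + 90·t and substitute into x ≡ 8 (mod 20): 90·t ≡ 8 − 78 = -70 (mod 20).
    Divide the congruence (and modulus) by g = 10: 9·t ≡ -7 (mod 2).
    Reduce coefficients mod 2: 1·t ≡ 1 (mod 2).
    So t ≡ 1 (mod 2).
    Then x = 78 + 90·1 = 168, valid modulo lcm(90, 20) = 180: x ≡ 168 (mod 180).
Verify: 168 mod 9 = 6, 168 mod 10 = 8, 168 mod 20 = 8.

x ≡ 168 (mod 180).


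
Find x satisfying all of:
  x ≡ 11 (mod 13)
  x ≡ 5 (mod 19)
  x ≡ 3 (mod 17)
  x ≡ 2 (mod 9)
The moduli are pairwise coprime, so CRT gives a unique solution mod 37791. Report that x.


Product of moduli M = 13 · 19 · 17 · 9 = 37791.
Merge one congruence at a time:
  Start: x ≡ 11 (mod 13).
  Combine with x ≡ 5 (mod 19); new modulus lcm = 247.
    Write x = 11 + 13·t and substitute into x ≡ 5 (mod 19): 13·t ≡ 5 − 11 = -6 (mod 19).
    Reduce coefficients mod 19: 13·t ≡ 13 (mod 19).
    The inverse of 13 mod 19 is 3 (since 13·3 = 39 = 2·19 + 1), so t ≡ 3·13 = 39 ≡ 1 (mod 19).
    Then x = 11 + 13·1 = 24, valid modulo lcm(13, 19) = 247: x ≡ 24 (mod 247).
  Combine with x ≡ 3 (mod 17); new modulus lcm = 4199.
    Write x = 24 + 247·t and substitute into x ≡ 3 (mod 17): 247·t ≡ 3 − 24 = -21 (mod 17).
    Reduce coefficients mod 17: 9·t ≡ 13 (mod 17).
    The inverse of 9 mod 17 is 2 (since 9·2 = 18 = 1·17 + 1), so t ≡ 2·13 = 26 ≡ 9 (mod 17).
    Then x = 24 + 247·9 = 2247, valid modulo lcm(247, 17) = 4199: x ≡ 2247 (mod 4199).
  Combine with x ≡ 2 (mod 9); new modulus lcm = 37791.
    Write x = 2247 + 4199·t and substitute into x ≡ 2 (mod 9): 4199·t ≡ 2 − 2247 = -2245 (mod 9).
    Reduce coefficients mod 9: 5·t ≡ 5 (mod 9).
    The inverse of 5 mod 9 is 2 (since 5·2 = 10 = 1·9 + 1), so t ≡ 2·5 = 10 ≡ 1 (mod 9).
    Then x = 2247 + 4199·1 = 6446, valid modulo lcm(4199, 9) = 37791: x ≡ 6446 (mod 37791).
Verify against each original: 6446 mod 13 = 11, 6446 mod 19 = 5, 6446 mod 17 = 3, 6446 mod 9 = 2.

x ≡ 6446 (mod 37791).


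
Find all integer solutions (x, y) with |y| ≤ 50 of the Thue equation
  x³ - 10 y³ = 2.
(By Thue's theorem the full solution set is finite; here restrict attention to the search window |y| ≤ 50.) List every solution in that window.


The equation is x³ - 10y³ = 2. For fixed y, x³ = 10·y³ + 2, so a solution requires the RHS to be a perfect cube.
Strategy: iterate y from -50 to 50, compute RHS = 10·y³ + 2, and check whether it is a (positive or negative) perfect cube.
Check small values of y:
  y = 0: RHS = 2 is not a perfect cube.
  y = 1: RHS = 12 is not a perfect cube.
  y = -1: RHS = -8 = (-2)³ ⇒ x = -2 works.
  y = 2: RHS = 82 is not a perfect cube.
  y = -2: RHS = -78 is not a perfect cube.
  y = 3: RHS = 272 is not a perfect cube.
  y = -3: RHS = -268 is not a perfect cube.
Continuing the search up to |y| = 50 finds no further solutions beyond those listed.
Collected solutions: (-2, -1).

Solutions (with |y| ≤ 50): (-2, -1).


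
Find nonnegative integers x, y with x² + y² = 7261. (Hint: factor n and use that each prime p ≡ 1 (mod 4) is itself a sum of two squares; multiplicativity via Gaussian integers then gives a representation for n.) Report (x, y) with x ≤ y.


Step 1: Factor n = 7261 = 53 · 137.
Step 2: Check the mod-4 condition on each prime factor: 53 ≡ 1 (mod 4), exponent 1; 137 ≡ 1 (mod 4), exponent 1.
All primes ≡ 3 (mod 4) appear to even exponent (or don't appear), so by the two-squares theorem n IS expressible as a sum of two squares.
Step 3: Build a representation. Here n = 53 · 137 is a product of primes ≡ 1 (mod 4). Each prime p ≡ 1 (mod 4) is itself a sum of two squares; find a² by testing p − a² for a perfect square:
  53: 53 − 1² = 52, 53 − 2² = 49 = 7² ⇒ 53 = 2² + 7².
  137: 137 − 1² = 136, 137 − 2² = 133, 137 − 3² = 128, 137 − 4² = 121 = 11² ⇒ 137 = 4² + 11².
  Combine using the Brahmagupta–Fibonacci identity (a² + b²)(c² + d²) = (ac − bd)² + (ad + bc)² = (ac + bd)² + (ad − bc)²:
  53 · 137 = 7261: from (2² + 7²)(4² + 11²), take (2·4 − 7·11, 2·11 + 7·4) = (8 − 77, 22 + 28) = (-69, 50); dropping signs (only squares matter) gives (69, 50); check 69² + 50² = 4761 + 2500 = 7261 ✓.
Step 4: Order so x ≤ y and verify: 50² + 69² = 2500 + 4761 = 7261 = n. ✓

n = 7261 = 50² + 69² (one valid representation with x ≤ y).


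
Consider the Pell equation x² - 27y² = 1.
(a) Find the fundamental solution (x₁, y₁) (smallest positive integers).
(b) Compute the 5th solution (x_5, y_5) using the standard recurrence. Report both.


Step 1: Find the fundamental solution (x₁, y₁) of x² - 27y² = 1.
  Expand √27 as a continued fraction. a₀ = ⌊√27⌋ = 5; iterate m_{k+1} = d_k·a_k − m_k, d_{k+1} = (27 − m_{k+1}²)/d_k, a_{k+1} = ⌊(a₀ + m_{k+1})/d_{k+1}⌋ (starting m₀ = 0, d₀ = 1), with convergents p_k = a_k·p_{k-1} + p_{k-2}, q_k = a_k·q_{k-1} + q_{k-2} (p₋₁ = 1, q₋₁ = 0):
  k = 0: a₀ = 5; p₀/q₀ = 5/1; p₀² − 27·q₀² = 25 − 27 = -2.
  k = 1: m = 5, d = 2, a = ⌊(5 + 5)/2⌋ = 5; p/q = (5·5 + 1)/(5·1 + 0) = 26/5; p² − 27·q² = 676 − 675 = 1.
  The first convergent with p² − 27·q² = 1 gives the fundamental solution (x₁, y₁) = (26, 5).
Step 2: Apply the recurrence (x_{n+1}, y_{n+1}) = (x₁x_n + 27y₁y_n, x₁y_n + y₁x_n) repeatedly.
  From (x_1, y_1) = (26, 5): x_2 = 26·26 + 27·5·5 = 1351; y_2 = 26·5 + 5·26 = 260.
  From (x_2, y_2) = (1351, 260): x_3 = 26·1351 + 27·5·260 = 70226; y_3 = 26·260 + 5·1351 = 13515.
  From (x_3, y_3) = (70226, 13515): x_4 = 26·70226 + 27·5·13515 = 3650401; y_4 = 26·13515 + 5·70226 = 702520.
  From (x_4, y_4) = (3650401, 702520): x_5 = 26·3650401 + 27·5·702520 = 189750626; y_5 = 26·702520 + 5·3650401 = 36517525.
Step 3: Verify x_5² - 27·y_5² = 36005300067391876 - 36005300067391875 = 1 (should be 1). ✓

(x_1, y_1) = (26, 5); (x_5, y_5) = (189750626, 36517525).


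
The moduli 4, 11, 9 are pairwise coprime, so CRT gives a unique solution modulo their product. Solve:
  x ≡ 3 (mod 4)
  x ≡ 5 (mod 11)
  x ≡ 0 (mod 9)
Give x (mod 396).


Moduli 4, 11, 9 are pairwise coprime; by CRT there is a unique solution modulo M = 4 · 11 · 9 = 396.
Solve pairwise, accumulating the modulus:
  Start with x ≡ 3 (mod 4).
  Combine with x ≡ 5 (mod 11): since gcd(4, 11) = 1, we get a unique residue mod 44.
    Write x = 3 + 4·t and substitute into x ≡ 5 (mod 11): 4·t ≡ 5 − 3 = 2 (mod 11).
    The inverse of 4 mod 11 is 3 (since 4·3 = 12 = 1·11 + 1), so t ≡ 3·2 = 6 ≡ 6 (mod 11).
    Then x = 3 + 4·6 = 27, valid modulo lcm(4, 11) = 44: x ≡ 27 (mod 44).
  Combine with x ≡ 0 (mod 9): since gcd(44, 9) = 1, we get a unique residue mod 396.
    Write x = 27 + 44·t and substitute into x ≡ 0 (mod 9): 44·t ≡ 0 − 27 = -27 (mod 9).
    Reduce coefficients mod 9: 8·t ≡ 0 (mod 9).
    The inverse of 8 mod 9 is 8 (since 8·8 = 64 = 7·9 + 1), so t ≡ 8·0 = 0 ≡ 0 (mod 9).
    Then x = 27 + 44·0 = 27, valid modulo lcm(44, 9) = 396: x ≡ 27 (mod 396).
Verify: 27 mod 4 = 3 ✓, 27 mod 11 = 5 ✓, 27 mod 9 = 0 ✓.

x ≡ 27 (mod 396).


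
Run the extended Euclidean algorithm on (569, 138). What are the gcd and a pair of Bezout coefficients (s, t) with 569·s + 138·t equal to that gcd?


Euclidean algorithm on (569, 138) — divide until remainder is 0:
  569 = 4 · 138 + 17
  138 = 8 · 17 + 2
  17 = 8 · 2 + 1
  2 = 2 · 1 + 0
gcd(569, 138) = 1.
Track Bezout coefficients alongside the remainders: start with r₀ = 569 = a·1 + b·0 (s = 1, t = 0) and r₁ = 138 = a·0 + b·1 (s = 0, t = 1); each new remainder r_{k+1} = r_{k-1} − q_k·r_k inherits s_{k+1} = s_{k-1} − q_k·s_k, t_{k+1} = t_{k-1} − q_k·t_k, so r_k = a·s_k + b·t_k at every step:
  q = 4: r = 17, s = 1 − 4·0 = 1, t = 0 − 4·1 = -4  (check: 569·1 + 138·(-4) = 17)
  q = 8: r = 2, s = 0 − 8·1 = -8, t = 1 − 8·(-4) = 33  (check: 569·(-8) + 138·33 = 2)
  q = 8: r = 1, s = 1 − 8·(-8) = 65, t = -4 − 8·33 = -268  (check: 569·65 + 138·(-268) = 1)
The row with r = 1 (the gcd) gives the Bezout coefficients s = 65, t = -268.
Result: 569 · (65) + 138 · (-268) = 1.

gcd(569, 138) = 1; s = 65, t = -268 (check: 569·65 + 138·(-268) = 1).


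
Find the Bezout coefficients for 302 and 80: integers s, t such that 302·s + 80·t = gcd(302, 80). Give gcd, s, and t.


Euclidean algorithm on (302, 80) — divide until remainder is 0:
  302 = 3 · 80 + 62
  80 = 1 · 62 + 18
  62 = 3 · 18 + 8
  18 = 2 · 8 + 2
  8 = 4 · 2 + 0
gcd(302, 80) = 2.
Track Bezout coefficients alongside the remainders: start with r₀ = 302 = a·1 + b·0 (s = 1, t = 0) and r₁ = 80 = a·0 + b·1 (s = 0, t = 1); each new remainder r_{k+1} = r_{k-1} − q_k·r_k inherits s_{k+1} = s_{k-1} − q_k·s_k, t_{k+1} = t_{k-1} − q_k·t_k, so r_k = a·s_k + b·t_k at every step:
  q = 3: r = 62, s = 1 − 3·0 = 1, t = 0 − 3·1 = -3  (check: 302·1 + 80·(-3) = 62)
  q = 1: r = 18, s = 0 − 1·1 = -1, t = 1 − 1·(-3) = 4  (check: 302·(-1) + 80·4 = 18)
  q = 3: r = 8, s = 1 − 3·(-1) = 4, t = -3 − 3·4 = -15  (check: 302·4 + 80·(-15) = 8)
  q = 2: r = 2, s = -1 − 2·4 = -9, t = 4 − 2·(-15) = 34  (check: 302·(-9) + 80·34 = 2)
The row with r = 2 (the gcd) gives the Bezout coefficients s = -9, t = 34.
Result: 302 · (-9) + 80 · (34) = 2.

gcd(302, 80) = 2; s = -9, t = 34 (check: 302·(-9) + 80·34 = 2).


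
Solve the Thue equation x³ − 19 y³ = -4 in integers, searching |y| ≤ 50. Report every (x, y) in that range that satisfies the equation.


The equation is x³ - 19y³ = -4. For fixed y, x³ = 19·y³ − 4, so a solution requires the RHS to be a perfect cube.
Strategy: iterate y from -50 to 50, compute RHS = 19·y³ − 4, and check whether it is a (positive or negative) perfect cube.
Check small values of y:
  y = 0: RHS = -4 is not a perfect cube.
  y = 1: RHS = 15 is not a perfect cube.
  y = -1: RHS = -23 is not a perfect cube.
  y = 2: RHS = 148 is not a perfect cube.
  y = -2: RHS = -156 is not a perfect cube.
  y = 3: RHS = 509 is not a perfect cube.
  y = -3: RHS = -517 is not a perfect cube.
Continuing the search up to |y| = 50 finds no solutions either.
No (x, y) in the scanned range satisfies the equation.

No integer solutions with |y| ≤ 50.


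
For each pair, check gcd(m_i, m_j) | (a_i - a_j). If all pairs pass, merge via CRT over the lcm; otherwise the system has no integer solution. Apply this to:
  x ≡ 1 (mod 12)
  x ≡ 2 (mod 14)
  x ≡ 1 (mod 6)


Moduli 12, 14, 6 are not pairwise coprime, so CRT works modulo lcm(m_i) when all pairwise compatibility conditions hold.
Pairwise compatibility: gcd(m_i, m_j) must divide a_i - a_j for every pair.
Merge one congruence at a time:
  Start: x ≡ 1 (mod 12).
  Combine with x ≡ 2 (mod 14): gcd(12, 14) = 2, and 2 - 1 = 1 is NOT divisible by 2.
    ⇒ system is inconsistent (no integer solution).

No solution (the system is inconsistent).


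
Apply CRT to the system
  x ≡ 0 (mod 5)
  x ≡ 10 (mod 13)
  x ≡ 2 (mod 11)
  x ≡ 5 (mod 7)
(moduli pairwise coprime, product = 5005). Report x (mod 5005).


Product of moduli M = 5 · 13 · 11 · 7 = 5005.
Merge one congruence at a time:
  Start: x ≡ 0 (mod 5).
  Combine with x ≡ 10 (mod 13); new modulus lcm = 65.
    Write x = 0 + 5·t and substitute into x ≡ 10 (mod 13): 5·t ≡ 10 − 0 = 10 (mod 13).
    The inverse of 5 mod 13 is 8 (since 5·8 = 40 = 3·13 + 1), so t ≡ 8·10 = 80 ≡ 2 (mod 13).
    Then x = 0 + 5·2 = 10, valid modulo lcm(5, 13) = 65: x ≡ 10 (mod 65).
  Combine with x ≡ 2 (mod 11); new modulus lcm = 715.
    Write x = 10 + 65·t and substitute into x ≡ 2 (mod 11): 65·t ≡ 2 − 10 = -8 (mod 11).
    Reduce coefficients mod 11: 10·t ≡ 3 (mod 11).
    The inverse of 10 mod 11 is 10 (since 10·10 = 100 = 9·11 + 1), so t ≡ 10·3 = 30 ≡ 8 (mod 11).
    Then x = 10 + 65·8 = 530, valid modulo lcm(65, 11) = 715: x ≡ 530 (mod 715).
  Combine with x ≡ 5 (mod 7); new modulus lcm = 5005.
    Write x = 530 + 715·t and substitute into x ≡ 5 (mod 7): 715·t ≡ 5 − 530 = -525 (mod 7).
    Reduce coefficients mod 7: 1·t ≡ 0 (mod 7).
    So t ≡ 0 (mod 7).
    Then x = 530 + 715·0 = 530, valid modulo lcm(715, 7) = 5005: x ≡ 530 (mod 5005).
Verify against each original: 530 mod 5 = 0, 530 mod 13 = 10, 530 mod 11 = 2, 530 mod 7 = 5.

x ≡ 530 (mod 5005).


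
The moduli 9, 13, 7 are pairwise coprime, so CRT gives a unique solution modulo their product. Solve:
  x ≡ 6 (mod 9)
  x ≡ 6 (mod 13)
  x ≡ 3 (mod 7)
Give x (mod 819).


Moduli 9, 13, 7 are pairwise coprime; by CRT there is a unique solution modulo M = 9 · 13 · 7 = 819.
Solve pairwise, accumulating the modulus:
  Start with x ≡ 6 (mod 9).
  Combine with x ≡ 6 (mod 13): since gcd(9, 13) = 1, we get a unique residue mod 117.
    Write x = 6 + 9·t and substitute into x ≡ 6 (mod 13): 9·t ≡ 6 − 6 = 0 (mod 13).
    The inverse of 9 mod 13 is 3 (since 9·3 = 27 = 2·13 + 1), so t ≡ 3·0 = 0 ≡ 0 (mod 13).
    Then x = 6 + 9·0 = 6, valid modulo lcm(9, 13) = 117: x ≡ 6 (mod 117).
  Combine with x ≡ 3 (mod 7): since gcd(117, 7) = 1, we get a unique residue mod 819.
    Write x = 6 + 117·t and substitute into x ≡ 3 (mod 7): 117·t ≡ 3 − 6 = -3 (mod 7).
    Reduce coefficients mod 7: 5·t ≡ 4 (mod 7).
    The inverse of 5 mod 7 is 3 (since 5·3 = 15 = 2·7 + 1), so t ≡ 3·4 = 12 ≡ 5 (mod 7).
    Then x = 6 + 117·5 = 591, valid modulo lcm(117, 7) = 819: x ≡ 591 (mod 819).
Verify: 591 mod 9 = 6 ✓, 591 mod 13 = 6 ✓, 591 mod 7 = 3 ✓.

x ≡ 591 (mod 819).


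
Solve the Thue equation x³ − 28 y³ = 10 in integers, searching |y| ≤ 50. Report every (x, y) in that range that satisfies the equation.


The equation is x³ - 28y³ = 10. For fixed y, x³ = 28·y³ + 10, so a solution requires the RHS to be a perfect cube.
Strategy: iterate y from -50 to 50, compute RHS = 28·y³ + 10, and check whether it is a (positive or negative) perfect cube.
Check small values of y:
  y = 0: RHS = 10 is not a perfect cube.
  y = 1: RHS = 38 is not a perfect cube.
  y = -1: RHS = -18 is not a perfect cube.
  y = 2: RHS = 234 is not a perfect cube.
  y = -2: RHS = -214 is not a perfect cube.
  y = 3: RHS = 766 is not a perfect cube.
  y = -3: RHS = -746 is not a perfect cube.
Continuing the search up to |y| = 50 finds no solutions either.
No (x, y) in the scanned range satisfies the equation.

No integer solutions with |y| ≤ 50.


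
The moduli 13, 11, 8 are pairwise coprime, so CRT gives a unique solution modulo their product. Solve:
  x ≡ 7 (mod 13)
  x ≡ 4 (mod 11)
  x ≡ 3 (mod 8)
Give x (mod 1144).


Moduli 13, 11, 8 are pairwise coprime; by CRT there is a unique solution modulo M = 13 · 11 · 8 = 1144.
Solve pairwise, accumulating the modulus:
  Start with x ≡ 7 (mod 13).
  Combine with x ≡ 4 (mod 11): since gcd(13, 11) = 1, we get a unique residue mod 143.
    Write x = 7 + 13·t and substitute into x ≡ 4 (mod 11): 13·t ≡ 4 − 7 = -3 (mod 11).
    Reduce coefficients mod 11: 2·t ≡ 8 (mod 11).
    The inverse of 2 mod 11 is 6 (since 2·6 = 12 = 1·11 + 1), so t ≡ 6·8 = 48 ≡ 4 (mod 11).
    Then x = 7 + 13·4 = 59, valid modulo lcm(13, 11) = 143: x ≡ 59 (mod 143).
  Combine with x ≡ 3 (mod 8): since gcd(143, 8) = 1, we get a unique residue mod 1144.
    Write x = 59 + 143·t and substitute into x ≡ 3 (mod 8): 143·t ≡ 3 − 59 = -56 (mod 8).
    Reduce coefficients mod 8: 7·t ≡ 0 (mod 8).
    The inverse of 7 mod 8 is 7 (since 7·7 = 49 = 6·8 + 1), so t ≡ 7·0 = 0 ≡ 0 (mod 8).
    Then x = 59 + 143·0 = 59, valid modulo lcm(143, 8) = 1144: x ≡ 59 (mod 1144).
Verify: 59 mod 13 = 7 ✓, 59 mod 11 = 4 ✓, 59 mod 8 = 3 ✓.

x ≡ 59 (mod 1144).


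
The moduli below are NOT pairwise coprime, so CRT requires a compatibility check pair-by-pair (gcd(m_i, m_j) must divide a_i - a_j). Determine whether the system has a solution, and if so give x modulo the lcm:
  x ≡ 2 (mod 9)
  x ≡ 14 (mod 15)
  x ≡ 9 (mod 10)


Moduli 9, 15, 10 are not pairwise coprime, so CRT works modulo lcm(m_i) when all pairwise compatibility conditions hold.
Pairwise compatibility: gcd(m_i, m_j) must divide a_i - a_j for every pair.
Merge one congruence at a time:
  Start: x ≡ 2 (mod 9).
  Combine with x ≡ 14 (mod 15): gcd(9, 15) = 3; 14 - 2 = 12, which IS divisible by 3, so compatible.
    Write x = 2 + 9·t and substitute into x ≡ 14 (mod 15): 9·t ≡ 14 − 2 = 12 (mod 15).
    Divide the congruence (and modulus) by g = 3: 3·t ≡ 4 (mod 5).
    The inverse of 3 mod 5 is 2 (since 3·2 = 6 = 1·5 + 1), so t ≡ 2·4 = 8 ≡ 3 (mod 5).
    Then x = 2 + 9·3 = 29, valid modulo lcm(9, 15) = 45: x ≡ 29 (mod 45).
  Combine with x ≡ 9 (mod 10): gcd(45, 10) = 5; 9 - 29 = -20, which IS divisible by 5, so compatible.
    Write x = 29 + 45·t and substitute into x ≡ 9 (mod 10): 45·t ≡ 9 − 29 = -20 (mod 10).
    Divide the congruence (and modulus) by g = 5: 9·t ≡ -4 (mod 2).
    Reduce coefficients mod 2: 1·t ≡ 0 (mod 2).
    So t ≡ 0 (mod 2).
    Then x = 29 + 45·0 = 29, valid modulo lcm(45, 10) = 90: x ≡ 29 (mod 90).
Verify: 29 mod 9 = 2, 29 mod 15 = 14, 29 mod 10 = 9.

x ≡ 29 (mod 90).


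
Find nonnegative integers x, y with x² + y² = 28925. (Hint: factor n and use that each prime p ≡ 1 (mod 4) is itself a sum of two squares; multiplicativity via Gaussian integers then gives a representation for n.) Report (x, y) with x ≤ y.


Step 1: Factor n = 28925 = 5^2 · 13 · 89.
Step 2: Check the mod-4 condition on each prime factor: 5 ≡ 1 (mod 4), exponent 2; 13 ≡ 1 (mod 4), exponent 1; 89 ≡ 1 (mod 4), exponent 1.
All primes ≡ 3 (mod 4) appear to even exponent (or don't appear), so by the two-squares theorem n IS expressible as a sum of two squares.
Step 3: Build a representation. Group n = k² · m with k = 5 and m = 13 · 89 = 1157 (a product of primes ≡ 1 (mod 4)); a representation of m scales to one of n via (k·x)² + (k·y)² = k²(x² + y²). Each prime p ≡ 1 (mod 4) is itself a sum of two squares; find a² by testing p − a² for a perfect square:
  13: 13 − 1² = 12, 13 − 2² = 9 = 3² ⇒ 13 = 2² + 3².
  89: 89 − 1² = 88, 89 − 2² = 85, 89 − 3² = 80, 89 − 4² = 73, 89 − 5² = 64 = 8² ⇒ 89 = 5² + 8².
  Combine using the Brahmagupta–Fibonacci identity (a² + b²)(c² + d²) = (ac − bd)² + (ad + bc)² = (ac + bd)² + (ad − bc)²:
  13 · 89 = 1157: from (2² + 3²)(5² + 8²), take (2·5 − 3·8, 2·8 + 3·5) = (10 − 24, 16 + 15) = (-14, 31); dropping signs (only squares matter) gives (14, 31); check 14² + 31² = 196 + 961 = 1157 ✓.
  Scale by k = 5: (5·14, 5·31) = (70, 155).
Step 4: Order so x ≤ y and verify: 70² + 155² = 4900 + 24025 = 28925 = n. ✓

n = 28925 = 70² + 155² (one valid representation with x ≤ y).


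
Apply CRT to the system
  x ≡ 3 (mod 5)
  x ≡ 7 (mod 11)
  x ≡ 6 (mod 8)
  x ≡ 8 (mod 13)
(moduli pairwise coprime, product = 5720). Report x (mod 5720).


Product of moduli M = 5 · 11 · 8 · 13 = 5720.
Merge one congruence at a time:
  Start: x ≡ 3 (mod 5).
  Combine with x ≡ 7 (mod 11); new modulus lcm = 55.
    Write x = 3 + 5·t and substitute into x ≡ 7 (mod 11): 5·t ≡ 7 − 3 = 4 (mod 11).
    The inverse of 5 mod 11 is 9 (since 5·9 = 45 = 4·11 + 1), so t ≡ 9·4 = 36 ≡ 3 (mod 11).
    Then x = 3 + 5·3 = 18, valid modulo lcm(5, 11) = 55: x ≡ 18 (mod 55).
  Combine with x ≡ 6 (mod 8); new modulus lcm = 440.
    Write x = 18 + 55·t and substitute into x ≡ 6 (mod 8): 55·t ≡ 6 − 18 = -12 (mod 8).
    Reduce coefficients mod 8: 7·t ≡ 4 (mod 8).
    The inverse of 7 mod 8 is 7 (since 7·7 = 49 = 6·8 + 1), so t ≡ 7·4 = 28 ≡ 4 (mod 8).
    Then x = 18 + 55·4 = 238, valid modulo lcm(55, 8) = 440: x ≡ 238 (mod 440).
  Combine with x ≡ 8 (mod 13); new modulus lcm = 5720.
    Write x = 238 + 440·t and substitute into x ≡ 8 (mod 13): 440·t ≡ 8 − 238 = -230 (mod 13).
    Reduce coefficients mod 13: 11·t ≡ 4 (mod 13).
    The inverse of 11 mod 13 is 6 (since 11·6 = 66 = 5·13 + 1), so t ≡ 6·4 = 24 ≡ 11 (mod 13).
    Then x = 238 + 440·11 = 5078, valid modulo lcm(440, 13) = 5720: x ≡ 5078 (mod 5720).
Verify against each original: 5078 mod 5 = 3, 5078 mod 11 = 7, 5078 mod 8 = 6, 5078 mod 13 = 8.

x ≡ 5078 (mod 5720).
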